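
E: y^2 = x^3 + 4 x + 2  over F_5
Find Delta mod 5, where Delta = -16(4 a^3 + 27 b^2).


4 a^3 + 27 b^2 = 4*4^3 + 27*2^2 = 256 + 108 = 364
Delta = -16 * (364) = -5824
Delta mod 5 = 1

Delta = 1 (mod 5)


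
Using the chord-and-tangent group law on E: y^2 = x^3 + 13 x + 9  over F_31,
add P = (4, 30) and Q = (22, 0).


P != Q, so use the chord formula.
s = (y2 - y1) / (x2 - x1) = (1) / (18) mod 31 = 19
x3 = s^2 - x1 - x2 mod 31 = 19^2 - 4 - 22 = 25
y3 = s (x1 - x3) - y1 mod 31 = 19 * (4 - 25) - 30 = 5

P + Q = (25, 5)


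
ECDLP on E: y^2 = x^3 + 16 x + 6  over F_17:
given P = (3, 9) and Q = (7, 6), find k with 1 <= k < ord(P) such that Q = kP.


Enumerate multiples of P until we hit Q = (7, 6):
  1P = (3, 9)
  2P = (7, 6)
Match found at i = 2.

k = 2


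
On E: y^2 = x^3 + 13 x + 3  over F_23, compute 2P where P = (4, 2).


Doubling: s = (3 x1^2 + a) / (2 y1)
s = (3*4^2 + 13) / (2*2) mod 23 = 21
x3 = s^2 - 2 x1 mod 23 = 21^2 - 2*4 = 19
y3 = s (x1 - x3) - y1 mod 23 = 21 * (4 - 19) - 2 = 5

2P = (19, 5)


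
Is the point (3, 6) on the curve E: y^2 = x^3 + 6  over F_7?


Check whether y^2 = x^3 + 0 x + 6 (mod 7) for (x, y) = (3, 6).
LHS: y^2 = 6^2 mod 7 = 1
RHS: x^3 + 0 x + 6 = 3^3 + 0*3 + 6 mod 7 = 5
LHS != RHS

No, not on the curve


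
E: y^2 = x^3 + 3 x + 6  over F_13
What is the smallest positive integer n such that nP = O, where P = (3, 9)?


Compute successive multiples of P until we hit O:
  1P = (3, 9)
  2P = (4, 11)
  3P = (10, 3)
  4P = (1, 6)
  5P = (8, 3)
  6P = (5, 9)
  7P = (5, 4)
  8P = (8, 10)
  ... (continuing to 13P)
  13P = O

ord(P) = 13


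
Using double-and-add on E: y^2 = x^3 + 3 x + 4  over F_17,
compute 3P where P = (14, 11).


k = 3 = 11_2 (binary, LSB first: 11)
Double-and-add from P = (14, 11):
  bit 0 = 1: acc = O + (14, 11) = (14, 11)
  bit 1 = 1: acc = (14, 11) + (8, 8) = (8, 9)

3P = (8, 9)


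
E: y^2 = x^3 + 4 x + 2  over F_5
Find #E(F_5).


For each x in F_5, count y with y^2 = x^3 + 4 x + 2 mod 5:
  x = 3: RHS = 1, y in [1, 4]  -> 2 point(s)
Affine points: 2. Add the point at infinity: total = 3.

#E(F_5) = 3


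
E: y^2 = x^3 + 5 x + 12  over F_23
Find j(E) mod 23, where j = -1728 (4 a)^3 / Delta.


Delta = -16(4 a^3 + 27 b^2) mod 23 = 11
-1728 * (4 a)^3 = -1728 * (4*5)^3 mod 23 = 12
j = 12 * 11^(-1) mod 23 = 22

j = 22 (mod 23)


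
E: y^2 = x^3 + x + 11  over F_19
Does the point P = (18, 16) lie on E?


Check whether y^2 = x^3 + 1 x + 11 (mod 19) for (x, y) = (18, 16).
LHS: y^2 = 16^2 mod 19 = 9
RHS: x^3 + 1 x + 11 = 18^3 + 1*18 + 11 mod 19 = 9
LHS = RHS

Yes, on the curve


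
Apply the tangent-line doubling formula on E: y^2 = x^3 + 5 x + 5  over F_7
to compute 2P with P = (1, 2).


Doubling: s = (3 x1^2 + a) / (2 y1)
s = (3*1^2 + 5) / (2*2) mod 7 = 2
x3 = s^2 - 2 x1 mod 7 = 2^2 - 2*1 = 2
y3 = s (x1 - x3) - y1 mod 7 = 2 * (1 - 2) - 2 = 3

2P = (2, 3)


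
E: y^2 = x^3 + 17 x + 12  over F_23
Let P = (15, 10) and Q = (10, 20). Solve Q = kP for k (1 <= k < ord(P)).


Enumerate multiples of P until we hit Q = (10, 20):
  1P = (15, 10)
  2P = (19, 8)
  3P = (18, 3)
  4P = (21, 4)
  5P = (11, 9)
  6P = (10, 20)
Match found at i = 6.

k = 6


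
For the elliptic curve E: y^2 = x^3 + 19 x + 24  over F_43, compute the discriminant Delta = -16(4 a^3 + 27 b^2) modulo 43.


4 a^3 + 27 b^2 = 4*19^3 + 27*24^2 = 27436 + 15552 = 42988
Delta = -16 * (42988) = -687808
Delta mod 43 = 20

Delta = 20 (mod 43)


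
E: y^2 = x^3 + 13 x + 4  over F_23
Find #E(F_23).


For each x in F_23, count y with y^2 = x^3 + 13 x + 4 mod 23:
  x = 0: RHS = 4, y in [2, 21]  -> 2 point(s)
  x = 1: RHS = 18, y in [8, 15]  -> 2 point(s)
  x = 3: RHS = 1, y in [1, 22]  -> 2 point(s)
  x = 7: RHS = 1, y in [1, 22]  -> 2 point(s)
  x = 11: RHS = 6, y in [11, 12]  -> 2 point(s)
  x = 12: RHS = 2, y in [5, 18]  -> 2 point(s)
  x = 13: RHS = 1, y in [1, 22]  -> 2 point(s)
  x = 14: RHS = 9, y in [3, 20]  -> 2 point(s)
  x = 15: RHS = 9, y in [3, 20]  -> 2 point(s)
  x = 17: RHS = 9, y in [3, 20]  -> 2 point(s)
  x = 19: RHS = 3, y in [7, 16]  -> 2 point(s)
  x = 21: RHS = 16, y in [4, 19]  -> 2 point(s)
  x = 22: RHS = 13, y in [6, 17]  -> 2 point(s)
Affine points: 26. Add the point at infinity: total = 27.

#E(F_23) = 27


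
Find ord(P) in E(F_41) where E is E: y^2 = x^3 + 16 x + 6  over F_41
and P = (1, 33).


Compute successive multiples of P until we hit O:
  1P = (1, 33)
  2P = (30, 4)
  3P = (11, 18)
  4P = (21, 38)
  5P = (37, 40)
  6P = (23, 6)
  7P = (13, 19)
  8P = (9, 31)
  ... (continuing to 44P)
  44P = O

ord(P) = 44


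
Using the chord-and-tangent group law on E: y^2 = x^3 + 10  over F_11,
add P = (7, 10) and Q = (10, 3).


P != Q, so use the chord formula.
s = (y2 - y1) / (x2 - x1) = (4) / (3) mod 11 = 5
x3 = s^2 - x1 - x2 mod 11 = 5^2 - 7 - 10 = 8
y3 = s (x1 - x3) - y1 mod 11 = 5 * (7 - 8) - 10 = 7

P + Q = (8, 7)


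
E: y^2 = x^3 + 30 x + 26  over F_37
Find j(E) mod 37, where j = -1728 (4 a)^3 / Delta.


Delta = -16(4 a^3 + 27 b^2) mod 37 = 20
-1728 * (4 a)^3 = -1728 * (4*30)^3 mod 37 = 27
j = 27 * 20^(-1) mod 37 = 18

j = 18 (mod 37)


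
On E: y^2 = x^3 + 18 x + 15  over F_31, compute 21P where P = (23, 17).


k = 21 = 10101_2 (binary, LSB first: 10101)
Double-and-add from P = (23, 17):
  bit 0 = 1: acc = O + (23, 17) = (23, 17)
  bit 1 = 0: acc unchanged = (23, 17)
  bit 2 = 1: acc = (23, 17) + (11, 5) = (29, 8)
  bit 3 = 0: acc unchanged = (29, 8)
  bit 4 = 1: acc = (29, 8) + (13, 11) = (25, 30)

21P = (25, 30)


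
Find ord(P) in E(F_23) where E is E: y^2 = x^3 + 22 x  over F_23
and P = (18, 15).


Compute successive multiples of P until we hit O:
  1P = (18, 15)
  2P = (3, 22)
  3P = (6, 7)
  4P = (2, 11)
  5P = (16, 20)
  6P = (1, 0)
  7P = (16, 3)
  8P = (2, 12)
  ... (continuing to 12P)
  12P = O

ord(P) = 12


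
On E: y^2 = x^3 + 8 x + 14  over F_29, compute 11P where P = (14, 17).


k = 11 = 1011_2 (binary, LSB first: 1101)
Double-and-add from P = (14, 17):
  bit 0 = 1: acc = O + (14, 17) = (14, 17)
  bit 1 = 1: acc = (14, 17) + (24, 9) = (16, 2)
  bit 2 = 0: acc unchanged = (16, 2)
  bit 3 = 1: acc = (16, 2) + (15, 0) = (2, 26)

11P = (2, 26)


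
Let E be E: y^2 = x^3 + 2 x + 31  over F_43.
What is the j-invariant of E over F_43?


Delta = -16(4 a^3 + 27 b^2) mod 43 = 17
-1728 * (4 a)^3 = -1728 * (4*2)^3 mod 43 = 32
j = 32 * 17^(-1) mod 43 = 12

j = 12 (mod 43)


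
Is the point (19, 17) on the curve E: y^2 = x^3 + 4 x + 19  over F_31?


Check whether y^2 = x^3 + 4 x + 19 (mod 31) for (x, y) = (19, 17).
LHS: y^2 = 17^2 mod 31 = 10
RHS: x^3 + 4 x + 19 = 19^3 + 4*19 + 19 mod 31 = 10
LHS = RHS

Yes, on the curve


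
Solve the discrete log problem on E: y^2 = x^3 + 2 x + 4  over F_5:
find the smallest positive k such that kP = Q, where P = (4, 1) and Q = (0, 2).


Enumerate multiples of P until we hit Q = (0, 2):
  1P = (4, 1)
  2P = (2, 4)
  3P = (0, 3)
  4P = (0, 2)
Match found at i = 4.

k = 4


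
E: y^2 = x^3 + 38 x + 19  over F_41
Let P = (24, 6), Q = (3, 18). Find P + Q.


P != Q, so use the chord formula.
s = (y2 - y1) / (x2 - x1) = (12) / (20) mod 41 = 17
x3 = s^2 - x1 - x2 mod 41 = 17^2 - 24 - 3 = 16
y3 = s (x1 - x3) - y1 mod 41 = 17 * (24 - 16) - 6 = 7

P + Q = (16, 7)


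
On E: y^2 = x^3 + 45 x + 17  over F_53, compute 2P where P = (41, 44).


Doubling: s = (3 x1^2 + a) / (2 y1)
s = (3*41^2 + 45) / (2*44) mod 53 = 0
x3 = s^2 - 2 x1 mod 53 = 0^2 - 2*41 = 24
y3 = s (x1 - x3) - y1 mod 53 = 0 * (41 - 24) - 44 = 9

2P = (24, 9)


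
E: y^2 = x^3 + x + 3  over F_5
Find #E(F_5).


For each x in F_5, count y with y^2 = x^3 + 1 x + 3 mod 5:
  x = 1: RHS = 0, y in [0]  -> 1 point(s)
  x = 4: RHS = 1, y in [1, 4]  -> 2 point(s)
Affine points: 3. Add the point at infinity: total = 4.

#E(F_5) = 4


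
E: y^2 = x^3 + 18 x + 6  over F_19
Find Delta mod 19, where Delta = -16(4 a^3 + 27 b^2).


4 a^3 + 27 b^2 = 4*18^3 + 27*6^2 = 23328 + 972 = 24300
Delta = -16 * (24300) = -388800
Delta mod 19 = 16

Delta = 16 (mod 19)


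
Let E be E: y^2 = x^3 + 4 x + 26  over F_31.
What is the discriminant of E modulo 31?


4 a^3 + 27 b^2 = 4*4^3 + 27*26^2 = 256 + 18252 = 18508
Delta = -16 * (18508) = -296128
Delta mod 31 = 15

Delta = 15 (mod 31)


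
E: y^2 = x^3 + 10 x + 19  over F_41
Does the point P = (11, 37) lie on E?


Check whether y^2 = x^3 + 10 x + 19 (mod 41) for (x, y) = (11, 37).
LHS: y^2 = 37^2 mod 41 = 16
RHS: x^3 + 10 x + 19 = 11^3 + 10*11 + 19 mod 41 = 25
LHS != RHS

No, not on the curve


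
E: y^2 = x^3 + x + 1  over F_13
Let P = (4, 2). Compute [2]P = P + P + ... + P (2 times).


k = 2 = 10_2 (binary, LSB first: 01)
Double-and-add from P = (4, 2):
  bit 0 = 0: acc unchanged = O
  bit 1 = 1: acc = O + (8, 1) = (8, 1)

2P = (8, 1)


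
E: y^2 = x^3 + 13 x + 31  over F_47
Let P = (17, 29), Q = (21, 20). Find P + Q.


P != Q, so use the chord formula.
s = (y2 - y1) / (x2 - x1) = (38) / (4) mod 47 = 33
x3 = s^2 - x1 - x2 mod 47 = 33^2 - 17 - 21 = 17
y3 = s (x1 - x3) - y1 mod 47 = 33 * (17 - 17) - 29 = 18

P + Q = (17, 18)


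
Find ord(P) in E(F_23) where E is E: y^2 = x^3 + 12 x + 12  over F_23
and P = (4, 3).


Compute successive multiples of P until we hit O:
  1P = (4, 3)
  2P = (0, 14)
  3P = (5, 17)
  4P = (3, 11)
  5P = (11, 7)
  6P = (21, 7)
  7P = (1, 18)
  8P = (20, 8)
  ... (continuing to 26P)
  26P = O

ord(P) = 26


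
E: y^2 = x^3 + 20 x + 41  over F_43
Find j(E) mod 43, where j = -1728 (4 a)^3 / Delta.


Delta = -16(4 a^3 + 27 b^2) mod 43 = 36
-1728 * (4 a)^3 = -1728 * (4*20)^3 mod 43 = 8
j = 8 * 36^(-1) mod 43 = 5

j = 5 (mod 43)


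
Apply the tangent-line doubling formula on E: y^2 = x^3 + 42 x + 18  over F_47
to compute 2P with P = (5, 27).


Doubling: s = (3 x1^2 + a) / (2 y1)
s = (3*5^2 + 42) / (2*27) mod 47 = 10
x3 = s^2 - 2 x1 mod 47 = 10^2 - 2*5 = 43
y3 = s (x1 - x3) - y1 mod 47 = 10 * (5 - 43) - 27 = 16

2P = (43, 16)


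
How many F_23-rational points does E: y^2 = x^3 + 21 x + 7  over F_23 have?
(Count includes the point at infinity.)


For each x in F_23, count y with y^2 = x^3 + 21 x + 7 mod 23:
  x = 1: RHS = 6, y in [11, 12]  -> 2 point(s)
  x = 6: RHS = 4, y in [2, 21]  -> 2 point(s)
  x = 12: RHS = 9, y in [3, 20]  -> 2 point(s)
  x = 13: RHS = 16, y in [4, 19]  -> 2 point(s)
  x = 14: RHS = 9, y in [3, 20]  -> 2 point(s)
  x = 16: RHS = 0, y in [0]  -> 1 point(s)
  x = 20: RHS = 9, y in [3, 20]  -> 2 point(s)
  x = 21: RHS = 3, y in [7, 16]  -> 2 point(s)
  x = 22: RHS = 8, y in [10, 13]  -> 2 point(s)
Affine points: 17. Add the point at infinity: total = 18.

#E(F_23) = 18


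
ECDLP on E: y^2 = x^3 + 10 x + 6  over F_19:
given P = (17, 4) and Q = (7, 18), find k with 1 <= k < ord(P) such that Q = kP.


Enumerate multiples of P until we hit Q = (7, 18):
  1P = (17, 4)
  2P = (8, 16)
  3P = (0, 5)
  4P = (7, 1)
  5P = (12, 7)
  6P = (1, 13)
  7P = (10, 17)
  8P = (16, 5)
  9P = (6, 4)
  10P = (15, 15)
  11P = (3, 14)
  12P = (3, 5)
  13P = (15, 4)
  14P = (6, 15)
  15P = (16, 14)
  16P = (10, 2)
  17P = (1, 6)
  18P = (12, 12)
  19P = (7, 18)
Match found at i = 19.

k = 19


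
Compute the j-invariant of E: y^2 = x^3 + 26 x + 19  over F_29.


Delta = -16(4 a^3 + 27 b^2) mod 29 = 27
-1728 * (4 a)^3 = -1728 * (4*26)^3 mod 29 = 28
j = 28 * 27^(-1) mod 29 = 15

j = 15 (mod 29)


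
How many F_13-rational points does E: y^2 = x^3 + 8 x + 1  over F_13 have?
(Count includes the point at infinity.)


For each x in F_13, count y with y^2 = x^3 + 8 x + 1 mod 13:
  x = 0: RHS = 1, y in [1, 12]  -> 2 point(s)
  x = 1: RHS = 10, y in [6, 7]  -> 2 point(s)
  x = 2: RHS = 12, y in [5, 8]  -> 2 point(s)
  x = 3: RHS = 0, y in [0]  -> 1 point(s)
  x = 5: RHS = 10, y in [6, 7]  -> 2 point(s)
  x = 7: RHS = 10, y in [6, 7]  -> 2 point(s)
  x = 9: RHS = 9, y in [3, 10]  -> 2 point(s)
  x = 11: RHS = 3, y in [4, 9]  -> 2 point(s)
Affine points: 15. Add the point at infinity: total = 16.

#E(F_13) = 16


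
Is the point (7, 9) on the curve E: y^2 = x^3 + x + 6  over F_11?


Check whether y^2 = x^3 + 1 x + 6 (mod 11) for (x, y) = (7, 9).
LHS: y^2 = 9^2 mod 11 = 4
RHS: x^3 + 1 x + 6 = 7^3 + 1*7 + 6 mod 11 = 4
LHS = RHS

Yes, on the curve


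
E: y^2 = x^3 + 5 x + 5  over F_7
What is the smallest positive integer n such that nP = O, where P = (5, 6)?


Compute successive multiples of P until we hit O:
  1P = (5, 6)
  2P = (1, 2)
  3P = (2, 4)
  4P = (2, 3)
  5P = (1, 5)
  6P = (5, 1)
  7P = O

ord(P) = 7


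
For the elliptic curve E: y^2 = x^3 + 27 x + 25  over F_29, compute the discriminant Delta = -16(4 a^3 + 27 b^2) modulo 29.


4 a^3 + 27 b^2 = 4*27^3 + 27*25^2 = 78732 + 16875 = 95607
Delta = -16 * (95607) = -1529712
Delta mod 29 = 9

Delta = 9 (mod 29)


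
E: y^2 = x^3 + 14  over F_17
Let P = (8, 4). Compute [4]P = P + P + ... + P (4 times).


k = 4 = 100_2 (binary, LSB first: 001)
Double-and-add from P = (8, 4):
  bit 0 = 0: acc unchanged = O
  bit 1 = 0: acc unchanged = O
  bit 2 = 1: acc = O + (11, 11) = (11, 11)

4P = (11, 11)


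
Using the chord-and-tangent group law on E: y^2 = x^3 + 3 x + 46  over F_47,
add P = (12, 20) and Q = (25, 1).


P != Q, so use the chord formula.
s = (y2 - y1) / (x2 - x1) = (28) / (13) mod 47 = 13
x3 = s^2 - x1 - x2 mod 47 = 13^2 - 12 - 25 = 38
y3 = s (x1 - x3) - y1 mod 47 = 13 * (12 - 38) - 20 = 18

P + Q = (38, 18)


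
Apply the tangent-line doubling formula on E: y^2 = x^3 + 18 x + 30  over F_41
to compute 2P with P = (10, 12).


Doubling: s = (3 x1^2 + a) / (2 y1)
s = (3*10^2 + 18) / (2*12) mod 41 = 3
x3 = s^2 - 2 x1 mod 41 = 3^2 - 2*10 = 30
y3 = s (x1 - x3) - y1 mod 41 = 3 * (10 - 30) - 12 = 10

2P = (30, 10)


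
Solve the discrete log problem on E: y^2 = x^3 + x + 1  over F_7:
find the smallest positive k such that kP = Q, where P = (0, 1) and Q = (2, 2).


Enumerate multiples of P until we hit Q = (2, 2):
  1P = (0, 1)
  2P = (2, 5)
  3P = (2, 2)
Match found at i = 3.

k = 3


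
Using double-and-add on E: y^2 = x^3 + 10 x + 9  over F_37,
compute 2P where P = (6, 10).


k = 2 = 10_2 (binary, LSB first: 01)
Double-and-add from P = (6, 10):
  bit 0 = 0: acc unchanged = O
  bit 1 = 1: acc = O + (18, 8) = (18, 8)

2P = (18, 8)


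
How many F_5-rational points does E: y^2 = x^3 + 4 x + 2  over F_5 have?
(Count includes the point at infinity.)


For each x in F_5, count y with y^2 = x^3 + 4 x + 2 mod 5:
  x = 3: RHS = 1, y in [1, 4]  -> 2 point(s)
Affine points: 2. Add the point at infinity: total = 3.

#E(F_5) = 3


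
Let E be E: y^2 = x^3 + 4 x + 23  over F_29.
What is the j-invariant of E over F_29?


Delta = -16(4 a^3 + 27 b^2) mod 29 = 14
-1728 * (4 a)^3 = -1728 * (4*4)^3 mod 29 = 26
j = 26 * 14^(-1) mod 29 = 6

j = 6 (mod 29)


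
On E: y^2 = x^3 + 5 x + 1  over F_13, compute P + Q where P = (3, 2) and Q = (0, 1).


P != Q, so use the chord formula.
s = (y2 - y1) / (x2 - x1) = (12) / (10) mod 13 = 9
x3 = s^2 - x1 - x2 mod 13 = 9^2 - 3 - 0 = 0
y3 = s (x1 - x3) - y1 mod 13 = 9 * (3 - 0) - 2 = 12

P + Q = (0, 12)


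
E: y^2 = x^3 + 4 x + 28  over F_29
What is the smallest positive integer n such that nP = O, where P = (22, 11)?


Compute successive multiples of P until we hit O:
  1P = (22, 11)
  2P = (10, 16)
  3P = (1, 2)
  4P = (5, 17)
  5P = (24, 17)
  6P = (21, 21)
  7P = (28, 20)
  8P = (3, 3)
  ... (continuing to 31P)
  31P = O

ord(P) = 31


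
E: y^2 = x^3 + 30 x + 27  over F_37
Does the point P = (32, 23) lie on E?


Check whether y^2 = x^3 + 30 x + 27 (mod 37) for (x, y) = (32, 23).
LHS: y^2 = 23^2 mod 37 = 11
RHS: x^3 + 30 x + 27 = 32^3 + 30*32 + 27 mod 37 = 11
LHS = RHS

Yes, on the curve


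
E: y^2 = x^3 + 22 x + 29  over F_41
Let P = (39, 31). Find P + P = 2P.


Doubling: s = (3 x1^2 + a) / (2 y1)
s = (3*39^2 + 22) / (2*31) mod 41 = 27
x3 = s^2 - 2 x1 mod 41 = 27^2 - 2*39 = 36
y3 = s (x1 - x3) - y1 mod 41 = 27 * (39 - 36) - 31 = 9

2P = (36, 9)


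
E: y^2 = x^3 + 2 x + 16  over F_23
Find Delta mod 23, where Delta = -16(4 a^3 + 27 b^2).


4 a^3 + 27 b^2 = 4*2^3 + 27*16^2 = 32 + 6912 = 6944
Delta = -16 * (6944) = -111104
Delta mod 23 = 9

Delta = 9 (mod 23)


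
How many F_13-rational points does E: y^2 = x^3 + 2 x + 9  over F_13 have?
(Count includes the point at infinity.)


For each x in F_13, count y with y^2 = x^3 + 2 x + 9 mod 13:
  x = 0: RHS = 9, y in [3, 10]  -> 2 point(s)
  x = 1: RHS = 12, y in [5, 8]  -> 2 point(s)
  x = 3: RHS = 3, y in [4, 9]  -> 2 point(s)
  x = 4: RHS = 3, y in [4, 9]  -> 2 point(s)
  x = 5: RHS = 1, y in [1, 12]  -> 2 point(s)
  x = 6: RHS = 3, y in [4, 9]  -> 2 point(s)
  x = 8: RHS = 4, y in [2, 11]  -> 2 point(s)
  x = 11: RHS = 10, y in [6, 7]  -> 2 point(s)
Affine points: 16. Add the point at infinity: total = 17.

#E(F_13) = 17


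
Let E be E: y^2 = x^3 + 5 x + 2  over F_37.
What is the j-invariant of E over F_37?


Delta = -16(4 a^3 + 27 b^2) mod 37 = 3
-1728 * (4 a)^3 = -1728 * (4*5)^3 mod 37 = 14
j = 14 * 3^(-1) mod 37 = 17

j = 17 (mod 37)


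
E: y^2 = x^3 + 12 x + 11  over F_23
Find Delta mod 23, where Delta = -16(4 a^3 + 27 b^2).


4 a^3 + 27 b^2 = 4*12^3 + 27*11^2 = 6912 + 3267 = 10179
Delta = -16 * (10179) = -162864
Delta mod 23 = 22

Delta = 22 (mod 23)


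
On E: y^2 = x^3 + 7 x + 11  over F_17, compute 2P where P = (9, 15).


Doubling: s = (3 x1^2 + a) / (2 y1)
s = (3*9^2 + 7) / (2*15) mod 17 = 14
x3 = s^2 - 2 x1 mod 17 = 14^2 - 2*9 = 8
y3 = s (x1 - x3) - y1 mod 17 = 14 * (9 - 8) - 15 = 16

2P = (8, 16)


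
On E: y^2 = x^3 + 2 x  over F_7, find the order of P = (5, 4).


Compute successive multiples of P until we hit O:
  1P = (5, 4)
  2P = (4, 3)
  3P = (6, 2)
  4P = (0, 0)
  5P = (6, 5)
  6P = (4, 4)
  7P = (5, 3)
  8P = O

ord(P) = 8


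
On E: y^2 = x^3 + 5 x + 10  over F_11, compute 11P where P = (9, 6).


k = 11 = 1011_2 (binary, LSB first: 1101)
Double-and-add from P = (9, 6):
  bit 0 = 1: acc = O + (9, 6) = (9, 6)
  bit 1 = 1: acc = (9, 6) + (7, 6) = (6, 5)
  bit 2 = 0: acc unchanged = (6, 5)
  bit 3 = 1: acc = (6, 5) + (10, 9) = (7, 5)

11P = (7, 5)


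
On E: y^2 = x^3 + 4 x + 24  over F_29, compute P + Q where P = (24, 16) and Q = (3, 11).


P != Q, so use the chord formula.
s = (y2 - y1) / (x2 - x1) = (24) / (8) mod 29 = 3
x3 = s^2 - x1 - x2 mod 29 = 3^2 - 24 - 3 = 11
y3 = s (x1 - x3) - y1 mod 29 = 3 * (24 - 11) - 16 = 23

P + Q = (11, 23)


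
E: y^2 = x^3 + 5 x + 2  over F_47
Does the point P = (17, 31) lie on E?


Check whether y^2 = x^3 + 5 x + 2 (mod 47) for (x, y) = (17, 31).
LHS: y^2 = 31^2 mod 47 = 21
RHS: x^3 + 5 x + 2 = 17^3 + 5*17 + 2 mod 47 = 18
LHS != RHS

No, not on the curve


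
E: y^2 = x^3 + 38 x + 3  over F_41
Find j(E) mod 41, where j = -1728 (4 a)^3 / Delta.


Delta = -16(4 a^3 + 27 b^2) mod 41 = 13
-1728 * (4 a)^3 = -1728 * (4*38)^3 mod 41 = 36
j = 36 * 13^(-1) mod 41 = 28

j = 28 (mod 41)


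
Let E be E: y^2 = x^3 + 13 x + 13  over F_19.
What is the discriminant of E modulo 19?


4 a^3 + 27 b^2 = 4*13^3 + 27*13^2 = 8788 + 4563 = 13351
Delta = -16 * (13351) = -213616
Delta mod 19 = 1

Delta = 1 (mod 19)


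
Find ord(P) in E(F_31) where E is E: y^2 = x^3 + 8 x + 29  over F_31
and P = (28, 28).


Compute successive multiples of P until we hit O:
  1P = (28, 28)
  2P = (3, 7)
  3P = (20, 6)
  4P = (8, 27)
  5P = (5, 15)
  6P = (5, 16)
  7P = (8, 4)
  8P = (20, 25)
  ... (continuing to 11P)
  11P = O

ord(P) = 11


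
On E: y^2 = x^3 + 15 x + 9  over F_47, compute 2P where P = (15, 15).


Doubling: s = (3 x1^2 + a) / (2 y1)
s = (3*15^2 + 15) / (2*15) mod 47 = 23
x3 = s^2 - 2 x1 mod 47 = 23^2 - 2*15 = 29
y3 = s (x1 - x3) - y1 mod 47 = 23 * (15 - 29) - 15 = 39

2P = (29, 39)


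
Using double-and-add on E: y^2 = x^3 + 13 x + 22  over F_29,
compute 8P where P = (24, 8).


k = 8 = 1000_2 (binary, LSB first: 0001)
Double-and-add from P = (24, 8):
  bit 0 = 0: acc unchanged = O
  bit 1 = 0: acc unchanged = O
  bit 2 = 0: acc unchanged = O
  bit 3 = 1: acc = O + (3, 28) = (3, 28)

8P = (3, 28)


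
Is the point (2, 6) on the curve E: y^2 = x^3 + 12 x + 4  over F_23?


Check whether y^2 = x^3 + 12 x + 4 (mod 23) for (x, y) = (2, 6).
LHS: y^2 = 6^2 mod 23 = 13
RHS: x^3 + 12 x + 4 = 2^3 + 12*2 + 4 mod 23 = 13
LHS = RHS

Yes, on the curve


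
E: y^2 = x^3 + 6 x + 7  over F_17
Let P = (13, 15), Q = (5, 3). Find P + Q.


P != Q, so use the chord formula.
s = (y2 - y1) / (x2 - x1) = (5) / (9) mod 17 = 10
x3 = s^2 - x1 - x2 mod 17 = 10^2 - 13 - 5 = 14
y3 = s (x1 - x3) - y1 mod 17 = 10 * (13 - 14) - 15 = 9

P + Q = (14, 9)


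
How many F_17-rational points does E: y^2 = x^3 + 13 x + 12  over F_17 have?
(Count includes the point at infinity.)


For each x in F_17, count y with y^2 = x^3 + 13 x + 12 mod 17:
  x = 1: RHS = 9, y in [3, 14]  -> 2 point(s)
  x = 4: RHS = 9, y in [3, 14]  -> 2 point(s)
  x = 5: RHS = 15, y in [7, 10]  -> 2 point(s)
  x = 6: RHS = 0, y in [0]  -> 1 point(s)
  x = 7: RHS = 4, y in [2, 15]  -> 2 point(s)
  x = 8: RHS = 16, y in [4, 13]  -> 2 point(s)
  x = 9: RHS = 8, y in [5, 12]  -> 2 point(s)
  x = 12: RHS = 9, y in [3, 14]  -> 2 point(s)
  x = 13: RHS = 15, y in [7, 10]  -> 2 point(s)
  x = 16: RHS = 15, y in [7, 10]  -> 2 point(s)
Affine points: 19. Add the point at infinity: total = 20.

#E(F_17) = 20


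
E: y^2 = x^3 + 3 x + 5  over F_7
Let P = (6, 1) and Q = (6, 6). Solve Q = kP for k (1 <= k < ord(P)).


Enumerate multiples of P until we hit Q = (6, 6):
  1P = (6, 1)
  2P = (4, 5)
  3P = (1, 3)
  4P = (1, 4)
  5P = (4, 2)
  6P = (6, 6)
Match found at i = 6.

k = 6


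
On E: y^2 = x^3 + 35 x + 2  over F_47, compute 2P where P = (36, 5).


Doubling: s = (3 x1^2 + a) / (2 y1)
s = (3*36^2 + 35) / (2*5) mod 47 = 21
x3 = s^2 - 2 x1 mod 47 = 21^2 - 2*36 = 40
y3 = s (x1 - x3) - y1 mod 47 = 21 * (36 - 40) - 5 = 5

2P = (40, 5)


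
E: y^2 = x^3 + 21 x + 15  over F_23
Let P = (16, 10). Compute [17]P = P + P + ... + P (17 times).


k = 17 = 10001_2 (binary, LSB first: 10001)
Double-and-add from P = (16, 10):
  bit 0 = 1: acc = O + (16, 10) = (16, 10)
  bit 1 = 0: acc unchanged = (16, 10)
  bit 2 = 0: acc unchanged = (16, 10)
  bit 3 = 0: acc unchanged = (16, 10)
  bit 4 = 1: acc = (16, 10) + (3, 6) = (6, 9)

17P = (6, 9)


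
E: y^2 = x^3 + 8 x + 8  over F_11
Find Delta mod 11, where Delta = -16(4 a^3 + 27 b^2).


4 a^3 + 27 b^2 = 4*8^3 + 27*8^2 = 2048 + 1728 = 3776
Delta = -16 * (3776) = -60416
Delta mod 11 = 7

Delta = 7 (mod 11)


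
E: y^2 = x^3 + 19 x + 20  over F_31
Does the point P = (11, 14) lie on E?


Check whether y^2 = x^3 + 19 x + 20 (mod 31) for (x, y) = (11, 14).
LHS: y^2 = 14^2 mod 31 = 10
RHS: x^3 + 19 x + 20 = 11^3 + 19*11 + 20 mod 31 = 10
LHS = RHS

Yes, on the curve


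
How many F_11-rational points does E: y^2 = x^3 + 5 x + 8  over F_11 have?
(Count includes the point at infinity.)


For each x in F_11, count y with y^2 = x^3 + 5 x + 8 mod 11:
  x = 1: RHS = 3, y in [5, 6]  -> 2 point(s)
  x = 2: RHS = 4, y in [2, 9]  -> 2 point(s)
  x = 4: RHS = 4, y in [2, 9]  -> 2 point(s)
  x = 5: RHS = 4, y in [2, 9]  -> 2 point(s)
  x = 6: RHS = 1, y in [1, 10]  -> 2 point(s)
  x = 7: RHS = 1, y in [1, 10]  -> 2 point(s)
  x = 9: RHS = 1, y in [1, 10]  -> 2 point(s)
Affine points: 14. Add the point at infinity: total = 15.

#E(F_11) = 15


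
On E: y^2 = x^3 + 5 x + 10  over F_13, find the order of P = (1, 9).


Compute successive multiples of P until we hit O:
  1P = (1, 9)
  2P = (12, 2)
  3P = (9, 2)
  4P = (6, 10)
  5P = (5, 11)
  6P = (4, 9)
  7P = (8, 4)
  8P = (0, 7)
  ... (continuing to 18P)
  18P = O

ord(P) = 18


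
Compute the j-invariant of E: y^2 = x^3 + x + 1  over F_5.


Delta = -16(4 a^3 + 27 b^2) mod 5 = 4
-1728 * (4 a)^3 = -1728 * (4*1)^3 mod 5 = 3
j = 3 * 4^(-1) mod 5 = 2

j = 2 (mod 5)


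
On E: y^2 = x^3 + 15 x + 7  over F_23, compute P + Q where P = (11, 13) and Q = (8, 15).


P != Q, so use the chord formula.
s = (y2 - y1) / (x2 - x1) = (2) / (20) mod 23 = 7
x3 = s^2 - x1 - x2 mod 23 = 7^2 - 11 - 8 = 7
y3 = s (x1 - x3) - y1 mod 23 = 7 * (11 - 7) - 13 = 15

P + Q = (7, 15)


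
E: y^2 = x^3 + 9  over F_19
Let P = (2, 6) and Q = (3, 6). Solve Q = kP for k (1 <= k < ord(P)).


Enumerate multiples of P until we hit Q = (3, 6):
  1P = (2, 6)
  2P = (16, 18)
  3P = (6, 15)
  4P = (3, 6)
Match found at i = 4.

k = 4


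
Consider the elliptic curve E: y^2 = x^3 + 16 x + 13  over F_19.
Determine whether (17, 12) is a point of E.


Check whether y^2 = x^3 + 16 x + 13 (mod 19) for (x, y) = (17, 12).
LHS: y^2 = 12^2 mod 19 = 11
RHS: x^3 + 16 x + 13 = 17^3 + 16*17 + 13 mod 19 = 11
LHS = RHS

Yes, on the curve


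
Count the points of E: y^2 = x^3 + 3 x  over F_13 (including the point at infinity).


For each x in F_13, count y with y^2 = x^3 + 3 x + 0 mod 13:
  x = 0: RHS = 0, y in [0]  -> 1 point(s)
  x = 1: RHS = 4, y in [2, 11]  -> 2 point(s)
  x = 2: RHS = 1, y in [1, 12]  -> 2 point(s)
  x = 3: RHS = 10, y in [6, 7]  -> 2 point(s)
  x = 5: RHS = 10, y in [6, 7]  -> 2 point(s)
  x = 6: RHS = 0, y in [0]  -> 1 point(s)
  x = 7: RHS = 0, y in [0]  -> 1 point(s)
  x = 8: RHS = 3, y in [4, 9]  -> 2 point(s)
  x = 10: RHS = 3, y in [4, 9]  -> 2 point(s)
  x = 11: RHS = 12, y in [5, 8]  -> 2 point(s)
  x = 12: RHS = 9, y in [3, 10]  -> 2 point(s)
Affine points: 19. Add the point at infinity: total = 20.

#E(F_13) = 20


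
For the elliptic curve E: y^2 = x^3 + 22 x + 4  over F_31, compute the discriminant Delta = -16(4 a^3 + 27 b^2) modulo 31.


4 a^3 + 27 b^2 = 4*22^3 + 27*4^2 = 42592 + 432 = 43024
Delta = -16 * (43024) = -688384
Delta mod 31 = 2

Delta = 2 (mod 31)


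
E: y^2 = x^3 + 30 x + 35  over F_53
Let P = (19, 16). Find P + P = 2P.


Doubling: s = (3 x1^2 + a) / (2 y1)
s = (3*19^2 + 30) / (2*16) mod 53 = 0
x3 = s^2 - 2 x1 mod 53 = 0^2 - 2*19 = 15
y3 = s (x1 - x3) - y1 mod 53 = 0 * (19 - 15) - 16 = 37

2P = (15, 37)


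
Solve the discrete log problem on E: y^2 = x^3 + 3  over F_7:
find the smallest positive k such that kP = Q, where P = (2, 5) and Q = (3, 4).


Enumerate multiples of P until we hit Q = (3, 4):
  1P = (2, 5)
  2P = (5, 4)
  3P = (4, 5)
  4P = (1, 2)
  5P = (6, 4)
  6P = (3, 4)
Match found at i = 6.

k = 6


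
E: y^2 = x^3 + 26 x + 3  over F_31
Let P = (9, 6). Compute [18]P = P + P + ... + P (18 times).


k = 18 = 10010_2 (binary, LSB first: 01001)
Double-and-add from P = (9, 6):
  bit 0 = 0: acc unchanged = O
  bit 1 = 1: acc = O + (18, 17) = (18, 17)
  bit 2 = 0: acc unchanged = (18, 17)
  bit 3 = 0: acc unchanged = (18, 17)
  bit 4 = 1: acc = (18, 17) + (19, 28) = (22, 1)

18P = (22, 1)


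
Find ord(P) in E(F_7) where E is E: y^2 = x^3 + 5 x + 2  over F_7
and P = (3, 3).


Compute successive multiples of P until we hit O:
  1P = (3, 3)
  2P = (3, 4)
  3P = O

ord(P) = 3


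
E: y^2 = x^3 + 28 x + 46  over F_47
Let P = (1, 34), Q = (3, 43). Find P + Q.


P != Q, so use the chord formula.
s = (y2 - y1) / (x2 - x1) = (9) / (2) mod 47 = 28
x3 = s^2 - x1 - x2 mod 47 = 28^2 - 1 - 3 = 28
y3 = s (x1 - x3) - y1 mod 47 = 28 * (1 - 28) - 34 = 9

P + Q = (28, 9)


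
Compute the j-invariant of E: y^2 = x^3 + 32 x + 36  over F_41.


Delta = -16(4 a^3 + 27 b^2) mod 41 = 22
-1728 * (4 a)^3 = -1728 * (4*32)^3 mod 41 = 29
j = 29 * 22^(-1) mod 41 = 33

j = 33 (mod 41)


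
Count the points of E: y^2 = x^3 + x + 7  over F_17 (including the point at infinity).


For each x in F_17, count y with y^2 = x^3 + 1 x + 7 mod 17:
  x = 1: RHS = 9, y in [3, 14]  -> 2 point(s)
  x = 2: RHS = 0, y in [0]  -> 1 point(s)
  x = 5: RHS = 1, y in [1, 16]  -> 2 point(s)
  x = 6: RHS = 8, y in [5, 12]  -> 2 point(s)
  x = 7: RHS = 0, y in [0]  -> 1 point(s)
  x = 8: RHS = 0, y in [0]  -> 1 point(s)
  x = 12: RHS = 13, y in [8, 9]  -> 2 point(s)
Affine points: 11. Add the point at infinity: total = 12.

#E(F_17) = 12


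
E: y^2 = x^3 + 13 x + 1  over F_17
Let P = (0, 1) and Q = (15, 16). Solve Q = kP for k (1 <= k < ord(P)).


Enumerate multiples of P until we hit Q = (15, 16):
  1P = (0, 1)
  2P = (4, 7)
  3P = (11, 8)
  4P = (5, 2)
  5P = (10, 14)
  6P = (16, 2)
  7P = (2, 1)
  8P = (15, 16)
Match found at i = 8.

k = 8


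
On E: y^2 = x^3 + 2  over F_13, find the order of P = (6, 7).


Compute successive multiples of P until we hit O:
  1P = (6, 7)
  2P = (4, 1)
  3P = (12, 1)
  4P = (9, 9)
  5P = (10, 12)
  6P = (1, 9)
  7P = (2, 7)
  8P = (5, 6)
  ... (continuing to 19P)
  19P = O

ord(P) = 19


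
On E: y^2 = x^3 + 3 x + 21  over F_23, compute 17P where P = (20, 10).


k = 17 = 10001_2 (binary, LSB first: 10001)
Double-and-add from P = (20, 10):
  bit 0 = 1: acc = O + (20, 10) = (20, 10)
  bit 1 = 0: acc unchanged = (20, 10)
  bit 2 = 0: acc unchanged = (20, 10)
  bit 3 = 0: acc unchanged = (20, 10)
  bit 4 = 1: acc = (20, 10) + (13, 7) = (16, 18)

17P = (16, 18)


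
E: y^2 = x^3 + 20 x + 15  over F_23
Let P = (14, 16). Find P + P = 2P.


Doubling: s = (3 x1^2 + a) / (2 y1)
s = (3*14^2 + 20) / (2*16) mod 23 = 19
x3 = s^2 - 2 x1 mod 23 = 19^2 - 2*14 = 11
y3 = s (x1 - x3) - y1 mod 23 = 19 * (14 - 11) - 16 = 18

2P = (11, 18)


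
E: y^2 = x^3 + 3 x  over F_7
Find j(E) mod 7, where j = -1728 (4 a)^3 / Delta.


Delta = -16(4 a^3 + 27 b^2) mod 7 = 1
-1728 * (4 a)^3 = -1728 * (4*3)^3 mod 7 = 6
j = 6 * 1^(-1) mod 7 = 6

j = 6 (mod 7)


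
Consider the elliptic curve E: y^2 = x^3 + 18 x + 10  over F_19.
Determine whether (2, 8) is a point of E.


Check whether y^2 = x^3 + 18 x + 10 (mod 19) for (x, y) = (2, 8).
LHS: y^2 = 8^2 mod 19 = 7
RHS: x^3 + 18 x + 10 = 2^3 + 18*2 + 10 mod 19 = 16
LHS != RHS

No, not on the curve


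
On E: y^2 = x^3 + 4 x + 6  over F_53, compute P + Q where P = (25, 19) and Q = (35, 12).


P != Q, so use the chord formula.
s = (y2 - y1) / (x2 - x1) = (46) / (10) mod 53 = 47
x3 = s^2 - x1 - x2 mod 53 = 47^2 - 25 - 35 = 29
y3 = s (x1 - x3) - y1 mod 53 = 47 * (25 - 29) - 19 = 5

P + Q = (29, 5)


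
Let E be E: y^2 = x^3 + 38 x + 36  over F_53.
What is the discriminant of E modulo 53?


4 a^3 + 27 b^2 = 4*38^3 + 27*36^2 = 219488 + 34992 = 254480
Delta = -16 * (254480) = -4071680
Delta mod 53 = 45

Delta = 45 (mod 53)


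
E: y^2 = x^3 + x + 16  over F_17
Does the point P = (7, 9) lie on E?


Check whether y^2 = x^3 + 1 x + 16 (mod 17) for (x, y) = (7, 9).
LHS: y^2 = 9^2 mod 17 = 13
RHS: x^3 + 1 x + 16 = 7^3 + 1*7 + 16 mod 17 = 9
LHS != RHS

No, not on the curve


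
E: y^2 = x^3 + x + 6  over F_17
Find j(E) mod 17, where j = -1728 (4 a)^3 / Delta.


Delta = -16(4 a^3 + 27 b^2) mod 17 = 7
-1728 * (4 a)^3 = -1728 * (4*1)^3 mod 17 = 10
j = 10 * 7^(-1) mod 17 = 16

j = 16 (mod 17)


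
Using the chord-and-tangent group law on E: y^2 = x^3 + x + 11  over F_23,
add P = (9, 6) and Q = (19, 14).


P != Q, so use the chord formula.
s = (y2 - y1) / (x2 - x1) = (8) / (10) mod 23 = 10
x3 = s^2 - x1 - x2 mod 23 = 10^2 - 9 - 19 = 3
y3 = s (x1 - x3) - y1 mod 23 = 10 * (9 - 3) - 6 = 8

P + Q = (3, 8)


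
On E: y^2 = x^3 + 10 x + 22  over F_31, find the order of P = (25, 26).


Compute successive multiples of P until we hit O:
  1P = (25, 26)
  2P = (26, 23)
  3P = (20, 21)
  4P = (18, 12)
  5P = (23, 9)
  6P = (1, 23)
  7P = (21, 21)
  8P = (4, 8)
  ... (continuing to 17P)
  17P = O

ord(P) = 17


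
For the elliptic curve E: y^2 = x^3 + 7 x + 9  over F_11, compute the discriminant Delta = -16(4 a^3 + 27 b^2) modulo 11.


4 a^3 + 27 b^2 = 4*7^3 + 27*9^2 = 1372 + 2187 = 3559
Delta = -16 * (3559) = -56944
Delta mod 11 = 3

Delta = 3 (mod 11)


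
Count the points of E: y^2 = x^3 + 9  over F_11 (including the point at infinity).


For each x in F_11, count y with y^2 = x^3 + 0 x + 9 mod 11:
  x = 0: RHS = 9, y in [3, 8]  -> 2 point(s)
  x = 3: RHS = 3, y in [5, 6]  -> 2 point(s)
  x = 6: RHS = 5, y in [4, 7]  -> 2 point(s)
  x = 7: RHS = 0, y in [0]  -> 1 point(s)
  x = 8: RHS = 4, y in [2, 9]  -> 2 point(s)
  x = 9: RHS = 1, y in [1, 10]  -> 2 point(s)
Affine points: 11. Add the point at infinity: total = 12.

#E(F_11) = 12


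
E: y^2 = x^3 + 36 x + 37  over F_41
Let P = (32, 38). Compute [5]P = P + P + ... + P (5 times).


k = 5 = 101_2 (binary, LSB first: 101)
Double-and-add from P = (32, 38):
  bit 0 = 1: acc = O + (32, 38) = (32, 38)
  bit 1 = 0: acc unchanged = (32, 38)
  bit 2 = 1: acc = (32, 38) + (1, 22) = (4, 32)

5P = (4, 32)


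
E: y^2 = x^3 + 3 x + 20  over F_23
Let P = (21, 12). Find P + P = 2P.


Doubling: s = (3 x1^2 + a) / (2 y1)
s = (3*21^2 + 3) / (2*12) mod 23 = 15
x3 = s^2 - 2 x1 mod 23 = 15^2 - 2*21 = 22
y3 = s (x1 - x3) - y1 mod 23 = 15 * (21 - 22) - 12 = 19

2P = (22, 19)


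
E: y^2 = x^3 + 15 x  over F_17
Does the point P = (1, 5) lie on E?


Check whether y^2 = x^3 + 15 x + 0 (mod 17) for (x, y) = (1, 5).
LHS: y^2 = 5^2 mod 17 = 8
RHS: x^3 + 15 x + 0 = 1^3 + 15*1 + 0 mod 17 = 16
LHS != RHS

No, not on the curve


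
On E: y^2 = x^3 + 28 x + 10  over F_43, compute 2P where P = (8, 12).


Doubling: s = (3 x1^2 + a) / (2 y1)
s = (3*8^2 + 28) / (2*12) mod 43 = 2
x3 = s^2 - 2 x1 mod 43 = 2^2 - 2*8 = 31
y3 = s (x1 - x3) - y1 mod 43 = 2 * (8 - 31) - 12 = 28

2P = (31, 28)


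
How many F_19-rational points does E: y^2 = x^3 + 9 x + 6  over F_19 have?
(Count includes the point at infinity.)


For each x in F_19, count y with y^2 = x^3 + 9 x + 6 mod 19:
  x = 0: RHS = 6, y in [5, 14]  -> 2 point(s)
  x = 1: RHS = 16, y in [4, 15]  -> 2 point(s)
  x = 4: RHS = 11, y in [7, 12]  -> 2 point(s)
  x = 5: RHS = 5, y in [9, 10]  -> 2 point(s)
  x = 8: RHS = 1, y in [1, 18]  -> 2 point(s)
  x = 11: RHS = 11, y in [7, 12]  -> 2 point(s)
  x = 14: RHS = 7, y in [8, 11]  -> 2 point(s)
  x = 15: RHS = 1, y in [1, 18]  -> 2 point(s)
  x = 16: RHS = 9, y in [3, 16]  -> 2 point(s)
Affine points: 18. Add the point at infinity: total = 19.

#E(F_19) = 19


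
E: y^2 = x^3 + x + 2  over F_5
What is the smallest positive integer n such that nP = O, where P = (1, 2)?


Compute successive multiples of P until we hit O:
  1P = (1, 2)
  2P = (4, 0)
  3P = (1, 3)
  4P = O

ord(P) = 4


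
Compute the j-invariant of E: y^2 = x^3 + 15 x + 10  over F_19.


Delta = -16(4 a^3 + 27 b^2) mod 19 = 17
-1728 * (4 a)^3 = -1728 * (4*15)^3 mod 19 = 8
j = 8 * 17^(-1) mod 19 = 15

j = 15 (mod 19)


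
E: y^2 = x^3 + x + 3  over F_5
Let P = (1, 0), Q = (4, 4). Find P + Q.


P != Q, so use the chord formula.
s = (y2 - y1) / (x2 - x1) = (4) / (3) mod 5 = 3
x3 = s^2 - x1 - x2 mod 5 = 3^2 - 1 - 4 = 4
y3 = s (x1 - x3) - y1 mod 5 = 3 * (1 - 4) - 0 = 1

P + Q = (4, 1)


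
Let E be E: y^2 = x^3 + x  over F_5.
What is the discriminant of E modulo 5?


4 a^3 + 27 b^2 = 4*1^3 + 27*0^2 = 4 + 0 = 4
Delta = -16 * (4) = -64
Delta mod 5 = 1

Delta = 1 (mod 5)


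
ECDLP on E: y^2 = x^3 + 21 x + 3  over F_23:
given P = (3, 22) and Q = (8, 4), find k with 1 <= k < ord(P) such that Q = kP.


Enumerate multiples of P until we hit Q = (8, 4):
  1P = (3, 22)
  2P = (18, 16)
  3P = (4, 6)
  4P = (19, 4)
  5P = (17, 11)
  6P = (15, 17)
  7P = (13, 9)
  8P = (8, 19)
  9P = (5, 16)
  10P = (1, 18)
  11P = (0, 7)
  12P = (22, 21)
  13P = (11, 22)
  14P = (9, 1)
  15P = (6, 0)
  16P = (9, 22)
  17P = (11, 1)
  18P = (22, 2)
  19P = (0, 16)
  20P = (1, 5)
  21P = (5, 7)
  22P = (8, 4)
Match found at i = 22.

k = 22


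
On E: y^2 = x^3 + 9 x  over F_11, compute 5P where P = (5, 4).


k = 5 = 101_2 (binary, LSB first: 101)
Double-and-add from P = (5, 4):
  bit 0 = 1: acc = O + (5, 4) = (5, 4)
  bit 1 = 0: acc unchanged = (5, 4)
  bit 2 = 1: acc = (5, 4) + (4, 10) = (5, 7)

5P = (5, 7)


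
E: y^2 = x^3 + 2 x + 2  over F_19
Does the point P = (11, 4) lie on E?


Check whether y^2 = x^3 + 2 x + 2 (mod 19) for (x, y) = (11, 4).
LHS: y^2 = 4^2 mod 19 = 16
RHS: x^3 + 2 x + 2 = 11^3 + 2*11 + 2 mod 19 = 6
LHS != RHS

No, not on the curve


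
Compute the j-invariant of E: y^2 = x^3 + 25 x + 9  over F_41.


Delta = -16(4 a^3 + 27 b^2) mod 41 = 12
-1728 * (4 a)^3 = -1728 * (4*25)^3 mod 41 = 22
j = 22 * 12^(-1) mod 41 = 36

j = 36 (mod 41)


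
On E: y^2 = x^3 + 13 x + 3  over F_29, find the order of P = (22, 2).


Compute successive multiples of P until we hit O:
  1P = (22, 2)
  2P = (19, 2)
  3P = (17, 27)
  4P = (15, 21)
  5P = (26, 13)
  6P = (23, 17)
  7P = (6, 6)
  8P = (21, 5)
  ... (continuing to 22P)
  22P = O

ord(P) = 22


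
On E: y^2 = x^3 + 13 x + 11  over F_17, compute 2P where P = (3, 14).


Doubling: s = (3 x1^2 + a) / (2 y1)
s = (3*3^2 + 13) / (2*14) mod 17 = 16
x3 = s^2 - 2 x1 mod 17 = 16^2 - 2*3 = 12
y3 = s (x1 - x3) - y1 mod 17 = 16 * (3 - 12) - 14 = 12

2P = (12, 12)


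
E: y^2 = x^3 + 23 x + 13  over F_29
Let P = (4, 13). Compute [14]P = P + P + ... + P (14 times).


k = 14 = 1110_2 (binary, LSB first: 0111)
Double-and-add from P = (4, 13):
  bit 0 = 0: acc unchanged = O
  bit 1 = 1: acc = O + (14, 11) = (14, 11)
  bit 2 = 1: acc = (14, 11) + (7, 16) = (2, 26)
  bit 3 = 1: acc = (2, 26) + (20, 11) = (23, 6)

14P = (23, 6)


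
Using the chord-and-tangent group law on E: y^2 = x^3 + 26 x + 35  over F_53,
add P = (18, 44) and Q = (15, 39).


P != Q, so use the chord formula.
s = (y2 - y1) / (x2 - x1) = (48) / (50) mod 53 = 37
x3 = s^2 - x1 - x2 mod 53 = 37^2 - 18 - 15 = 11
y3 = s (x1 - x3) - y1 mod 53 = 37 * (18 - 11) - 44 = 3

P + Q = (11, 3)


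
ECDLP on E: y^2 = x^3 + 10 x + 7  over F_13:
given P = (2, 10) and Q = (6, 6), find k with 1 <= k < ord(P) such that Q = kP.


Enumerate multiples of P until we hit Q = (6, 6):
  1P = (2, 10)
  2P = (8, 12)
  3P = (6, 6)
Match found at i = 3.

k = 3


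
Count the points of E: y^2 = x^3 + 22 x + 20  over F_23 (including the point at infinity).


For each x in F_23, count y with y^2 = x^3 + 22 x + 20 mod 23:
  x = 2: RHS = 3, y in [7, 16]  -> 2 point(s)
  x = 5: RHS = 2, y in [5, 18]  -> 2 point(s)
  x = 6: RHS = 0, y in [0]  -> 1 point(s)
  x = 8: RHS = 18, y in [8, 15]  -> 2 point(s)
  x = 9: RHS = 4, y in [2, 21]  -> 2 point(s)
  x = 11: RHS = 6, y in [11, 12]  -> 2 point(s)
  x = 14: RHS = 13, y in [6, 17]  -> 2 point(s)
  x = 16: RHS = 6, y in [11, 12]  -> 2 point(s)
  x = 19: RHS = 6, y in [11, 12]  -> 2 point(s)
Affine points: 17. Add the point at infinity: total = 18.

#E(F_23) = 18


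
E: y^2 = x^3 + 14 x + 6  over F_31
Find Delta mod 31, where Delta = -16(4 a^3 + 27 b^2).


4 a^3 + 27 b^2 = 4*14^3 + 27*6^2 = 10976 + 972 = 11948
Delta = -16 * (11948) = -191168
Delta mod 31 = 9

Delta = 9 (mod 31)


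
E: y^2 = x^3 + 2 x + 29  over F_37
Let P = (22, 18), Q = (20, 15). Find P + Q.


P != Q, so use the chord formula.
s = (y2 - y1) / (x2 - x1) = (34) / (35) mod 37 = 20
x3 = s^2 - x1 - x2 mod 37 = 20^2 - 22 - 20 = 25
y3 = s (x1 - x3) - y1 mod 37 = 20 * (22 - 25) - 18 = 33

P + Q = (25, 33)


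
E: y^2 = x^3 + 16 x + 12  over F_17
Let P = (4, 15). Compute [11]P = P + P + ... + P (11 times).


k = 11 = 1011_2 (binary, LSB first: 1101)
Double-and-add from P = (4, 15):
  bit 0 = 1: acc = O + (4, 15) = (4, 15)
  bit 1 = 1: acc = (4, 15) + (10, 13) = (5, 8)
  bit 2 = 0: acc unchanged = (5, 8)
  bit 3 = 1: acc = (5, 8) + (7, 12) = (9, 1)

11P = (9, 1)


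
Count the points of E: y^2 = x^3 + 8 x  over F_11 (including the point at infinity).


For each x in F_11, count y with y^2 = x^3 + 8 x + 0 mod 11:
  x = 0: RHS = 0, y in [0]  -> 1 point(s)
  x = 1: RHS = 9, y in [3, 8]  -> 2 point(s)
  x = 5: RHS = 0, y in [0]  -> 1 point(s)
  x = 6: RHS = 0, y in [0]  -> 1 point(s)
  x = 7: RHS = 3, y in [5, 6]  -> 2 point(s)
  x = 8: RHS = 4, y in [2, 9]  -> 2 point(s)
  x = 9: RHS = 9, y in [3, 8]  -> 2 point(s)
Affine points: 11. Add the point at infinity: total = 12.

#E(F_11) = 12


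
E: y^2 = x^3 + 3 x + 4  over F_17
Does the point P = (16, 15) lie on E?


Check whether y^2 = x^3 + 3 x + 4 (mod 17) for (x, y) = (16, 15).
LHS: y^2 = 15^2 mod 17 = 4
RHS: x^3 + 3 x + 4 = 16^3 + 3*16 + 4 mod 17 = 0
LHS != RHS

No, not on the curve


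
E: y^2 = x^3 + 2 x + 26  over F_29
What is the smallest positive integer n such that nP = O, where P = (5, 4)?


Compute successive multiples of P until we hit O:
  1P = (5, 4)
  2P = (26, 15)
  3P = (23, 28)
  4P = (6, 14)
  5P = (2, 26)
  6P = (21, 7)
  7P = (7, 21)
  8P = (24, 23)
  ... (continuing to 18P)
  18P = O

ord(P) = 18
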